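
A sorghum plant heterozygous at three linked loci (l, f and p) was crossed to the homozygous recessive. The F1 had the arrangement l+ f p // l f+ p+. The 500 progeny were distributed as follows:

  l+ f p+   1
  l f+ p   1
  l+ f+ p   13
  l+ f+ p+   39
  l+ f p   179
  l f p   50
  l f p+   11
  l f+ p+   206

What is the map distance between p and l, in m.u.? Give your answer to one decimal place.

The two rarest classes, l+ f p+ and l f+ p, are the double crossovers. Comparing them with the parentals, only the p allele has switched, so p is the middle locus and the order is f – p – l.
Crossovers in the p–l interval produce the single-crossover classes l f p and l+ f+ p+ (50 + 39 = 89) plus the double crossovers (2).
RF(p–l) = (89 + 2) / 500 = 91/500 = 0.1820 → 18.2 m.u.

18.2 m.u.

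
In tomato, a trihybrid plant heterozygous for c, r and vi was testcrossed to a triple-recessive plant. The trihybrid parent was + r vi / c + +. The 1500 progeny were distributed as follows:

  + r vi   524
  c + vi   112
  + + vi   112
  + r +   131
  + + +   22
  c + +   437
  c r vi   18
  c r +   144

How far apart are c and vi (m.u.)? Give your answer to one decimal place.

The two rarest classes, c r vi and + + +, are the double crossovers. Comparing them with the parentals, only the c allele has switched, so c is the middle locus and the order is vi – c – r.
Crossovers in the vi–c interval produce the single-crossover classes + r + and c + vi (131 + 112 = 243) plus the double crossovers (40).
RF(vi–c) = (243 + 40) / 1500 = 283/1500 = 0.1887 → 18.9 m.u.

18.9 m.u.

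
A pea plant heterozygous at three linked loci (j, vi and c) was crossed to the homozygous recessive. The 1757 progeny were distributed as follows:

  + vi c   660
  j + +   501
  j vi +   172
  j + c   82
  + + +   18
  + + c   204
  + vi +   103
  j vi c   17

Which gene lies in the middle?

j

The two most frequent reciprocal classes, + vi c and j + +, are the parental types, so the F1 was + vi c / j + +.
The two rarest classes, j vi c and + + +, are the double crossovers. Comparing them with the parentals, only the j allele has switched, so j is the middle locus and the order is c – j – vi.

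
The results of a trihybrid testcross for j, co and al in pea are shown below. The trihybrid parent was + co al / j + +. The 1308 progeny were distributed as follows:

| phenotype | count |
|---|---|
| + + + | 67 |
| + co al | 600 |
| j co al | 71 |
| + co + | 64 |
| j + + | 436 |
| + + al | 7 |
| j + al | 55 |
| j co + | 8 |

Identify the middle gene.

co

The two rarest classes, + + al and j co +, are the double crossovers. Comparing them with the parentals, only the co allele has switched, so co is the middle locus and the order is j – co – al.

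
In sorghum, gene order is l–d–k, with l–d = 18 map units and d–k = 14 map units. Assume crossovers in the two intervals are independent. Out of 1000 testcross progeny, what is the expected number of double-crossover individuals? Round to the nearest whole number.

25

Map distances give recombination frequencies of 0.180 and 0.140 for the two intervals.
With no interference, expected double-crossover frequency = 0.180 × 0.140 = 0.02520.
Expected number = 0.02520 × 1000 = 25.20 ≈ 25.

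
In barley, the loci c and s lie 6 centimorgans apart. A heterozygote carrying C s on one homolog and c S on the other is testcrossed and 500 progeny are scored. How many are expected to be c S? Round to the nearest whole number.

A map distance of 6 centimorgans corresponds to a recombination frequency of 0.060.
The F1 is C s / c S, so c S is a parental gamete class with expected frequency (1 − r)/2 = 0.940/2 = 0.4700.
Expected number = 0.4700 × 500 = 235.00 ≈ 235.

235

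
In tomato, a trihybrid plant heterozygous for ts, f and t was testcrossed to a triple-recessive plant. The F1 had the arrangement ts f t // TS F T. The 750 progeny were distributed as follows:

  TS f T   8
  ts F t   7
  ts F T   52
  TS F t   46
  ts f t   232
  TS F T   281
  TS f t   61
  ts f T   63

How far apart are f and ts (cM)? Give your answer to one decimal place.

The two rarest classes, ts F t and TS f T, are the double crossovers. Comparing them with the parentals, only the f allele has switched, so f is the middle locus and the order is t – f – ts.
Crossovers in the f–ts interval produce the single-crossover classes TS f t and ts F T (61 + 52 = 113) plus the double crossovers (15).
RF(f–ts) = (113 + 15) / 750 = 128/750 = 0.1707 → 17.1 cM.

17.1 cM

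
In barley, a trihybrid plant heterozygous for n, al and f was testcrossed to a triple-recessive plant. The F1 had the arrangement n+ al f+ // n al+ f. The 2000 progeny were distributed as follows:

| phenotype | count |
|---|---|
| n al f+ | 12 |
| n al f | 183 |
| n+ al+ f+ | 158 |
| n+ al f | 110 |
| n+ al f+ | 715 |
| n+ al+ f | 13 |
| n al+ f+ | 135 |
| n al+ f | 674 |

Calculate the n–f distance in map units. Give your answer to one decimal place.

13.5 map units

The two rarest classes, n al f+ and n+ al+ f, are the double crossovers. Comparing them with the parentals, only the n allele has switched, so n is the middle locus and the order is al – n – f.
Crossovers in the n–f interval produce the single-crossover classes n+ al f and n al+ f+ (110 + 135 = 245) plus the double crossovers (25).
RF(n–f) = (245 + 25) / 2000 = 270/2000 = 0.1350 → 13.5 map units.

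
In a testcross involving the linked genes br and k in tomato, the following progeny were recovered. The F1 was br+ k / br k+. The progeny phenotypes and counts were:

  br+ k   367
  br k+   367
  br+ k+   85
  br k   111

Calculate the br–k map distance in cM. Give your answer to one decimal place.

21.1 cM

The recombinant classes are br+ k+ and br k: 85 + 111 = 196.
Recombination frequency = 196/930 = 0.2108 ≈ 21.1%, i.e. 21.1 cM.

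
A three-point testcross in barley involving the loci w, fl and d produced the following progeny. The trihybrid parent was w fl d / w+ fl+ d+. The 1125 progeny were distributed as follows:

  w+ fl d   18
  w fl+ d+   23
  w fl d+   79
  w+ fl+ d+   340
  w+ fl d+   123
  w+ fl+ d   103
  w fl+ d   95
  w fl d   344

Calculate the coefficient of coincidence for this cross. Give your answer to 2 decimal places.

0.80

The two rarest classes, w+ fl d and w fl+ d+, are the double crossovers. Comparing them with the parentals, only the w allele has switched, so w is the middle locus and the order is fl – w – d.
fl–w: (218 + 41)/1125 = 0.2302; w–d: (182 + 41)/1125 = 0.1982.
Expected DCO frequency = 0.2302 × 0.1982 ≈ 0.04563; observed = 41/1125 ≈ 0.03644.
Coefficient of coincidence = 0.03644/0.04563 ≈ 0.80.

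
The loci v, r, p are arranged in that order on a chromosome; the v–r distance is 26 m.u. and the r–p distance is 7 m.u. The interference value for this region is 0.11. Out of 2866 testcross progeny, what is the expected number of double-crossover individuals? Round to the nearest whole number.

46

Map distances give recombination frequencies of 0.260 and 0.070 for the two intervals.
With interference 0.11 (so coincidence = 0.89), expected double-crossover frequency = 0.260 × 0.070 × 0.89 = 0.01620.
Expected number = 0.01620 × 2866 = 46.42 ≈ 46.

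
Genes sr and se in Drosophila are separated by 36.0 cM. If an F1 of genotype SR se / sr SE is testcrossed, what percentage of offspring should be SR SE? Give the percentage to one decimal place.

A map distance of 36.0 cM corresponds to a recombination frequency of 0.360.
The F1 is SR se / sr SE, so SR SE is a recombinant gamete class with expected frequency r/2 = 0.360/2 = 0.1800.
That is 0.1800 = 18.0% of the progeny.

18.0%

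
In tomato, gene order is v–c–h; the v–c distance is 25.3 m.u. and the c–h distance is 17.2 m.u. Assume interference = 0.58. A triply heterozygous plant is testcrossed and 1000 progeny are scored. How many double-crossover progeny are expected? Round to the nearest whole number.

18

Map distances give recombination frequencies of 0.253 and 0.172 for the two intervals.
With interference 0.58 (so coincidence = 0.42), expected double-crossover frequency = 0.253 × 0.172 × 0.42 = 0.01828.
Expected number = 0.01828 × 1000 = 18.28 ≈ 18.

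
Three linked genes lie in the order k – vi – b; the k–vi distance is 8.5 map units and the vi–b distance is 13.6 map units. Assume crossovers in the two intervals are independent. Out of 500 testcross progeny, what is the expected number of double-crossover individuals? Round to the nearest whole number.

Map distances give recombination frequencies of 0.085 and 0.136 for the two intervals.
With no interference, expected double-crossover frequency = 0.085 × 0.136 = 0.01156.
Expected number = 0.01156 × 500 = 5.78 ≈ 6.

6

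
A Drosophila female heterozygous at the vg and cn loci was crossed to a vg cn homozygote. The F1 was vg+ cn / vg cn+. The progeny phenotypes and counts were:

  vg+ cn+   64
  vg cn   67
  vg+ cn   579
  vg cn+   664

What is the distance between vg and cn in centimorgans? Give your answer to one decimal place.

9.5 centimorgans

The recombinant classes are vg+ cn+ and vg cn: 64 + 67 = 131.
Recombination frequency = 131/1374 = 0.0953 ≈ 9.5%, i.e. 9.5 centimorgans.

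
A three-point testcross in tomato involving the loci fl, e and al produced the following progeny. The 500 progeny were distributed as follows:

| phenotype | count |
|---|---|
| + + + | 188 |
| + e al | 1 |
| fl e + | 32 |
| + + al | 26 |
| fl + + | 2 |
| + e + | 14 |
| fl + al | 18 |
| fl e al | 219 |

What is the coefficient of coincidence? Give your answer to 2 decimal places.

The two most frequent reciprocal classes, fl e al and + + +, are the parental types, so the F1 was fl e al / + + +.
The two rarest classes, + e al and fl + +, are the double crossovers. Comparing them with the parentals, only the fl allele has switched, so fl is the middle locus and the order is e – fl – al.
e–fl: (32 + 3)/500 = 0.0700; fl–al: (58 + 3)/500 = 0.1220.
Expected DCO frequency = 0.0700 × 0.1220 ≈ 0.00854; observed = 3/500 ≈ 0.00600.
Coefficient of coincidence = 0.00600/0.00854 ≈ 0.70.

0.70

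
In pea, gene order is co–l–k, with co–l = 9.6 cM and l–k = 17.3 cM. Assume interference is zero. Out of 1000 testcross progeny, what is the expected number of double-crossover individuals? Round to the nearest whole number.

Map distances give recombination frequencies of 0.096 and 0.173 for the two intervals.
With no interference, expected double-crossover frequency = 0.096 × 0.173 = 0.01661.
Expected number = 0.01661 × 1000 = 16.61 ≈ 17.

17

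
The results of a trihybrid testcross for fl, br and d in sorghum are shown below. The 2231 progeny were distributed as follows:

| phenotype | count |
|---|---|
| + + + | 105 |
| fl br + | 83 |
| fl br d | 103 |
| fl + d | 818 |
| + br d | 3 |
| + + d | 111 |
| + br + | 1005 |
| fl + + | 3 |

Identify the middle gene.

The two most frequent reciprocal classes, fl + d and + br +, are the parental types, so the F1 was fl + d / + br +.
The two rarest classes, fl + + and + br d, are the double crossovers. Comparing them with the parentals, only the d allele has switched, so d is the middle locus and the order is fl – d – br.

d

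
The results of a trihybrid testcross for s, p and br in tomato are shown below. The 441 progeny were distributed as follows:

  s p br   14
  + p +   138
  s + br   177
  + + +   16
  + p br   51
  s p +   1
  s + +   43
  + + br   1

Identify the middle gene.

s

The two most frequent reciprocal classes, s + br and + p +, are the parental types, so the F1 was s + br / + p +.
The two rarest classes, + + br and s p +, are the double crossovers. Comparing them with the parentals, only the s allele has switched, so s is the middle locus and the order is br – s – p.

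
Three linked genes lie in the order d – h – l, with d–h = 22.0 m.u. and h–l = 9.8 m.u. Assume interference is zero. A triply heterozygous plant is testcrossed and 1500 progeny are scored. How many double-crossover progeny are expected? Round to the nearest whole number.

Map distances give recombination frequencies of 0.220 and 0.098 for the two intervals.
With no interference, expected double-crossover frequency = 0.220 × 0.098 = 0.02156.
Expected number = 0.02156 × 1500 = 32.34 ≈ 32.

32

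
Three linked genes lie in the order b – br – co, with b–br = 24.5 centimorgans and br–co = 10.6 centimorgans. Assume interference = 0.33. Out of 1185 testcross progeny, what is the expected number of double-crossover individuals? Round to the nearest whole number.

21

Map distances give recombination frequencies of 0.245 and 0.106 for the two intervals.
With interference 0.33 (so coincidence = 0.67), expected double-crossover frequency = 0.245 × 0.106 × 0.67 = 0.01740.
Expected number = 0.01740 × 1185 = 20.62 ≈ 21.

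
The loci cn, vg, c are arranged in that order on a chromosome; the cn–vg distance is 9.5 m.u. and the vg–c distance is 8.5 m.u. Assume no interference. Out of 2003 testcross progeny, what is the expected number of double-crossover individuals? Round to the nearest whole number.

16

Map distances give recombination frequencies of 0.095 and 0.085 for the two intervals.
With no interference, expected double-crossover frequency = 0.095 × 0.085 = 0.00808.
Expected number = 0.00808 × 2003 = 16.17 ≈ 16.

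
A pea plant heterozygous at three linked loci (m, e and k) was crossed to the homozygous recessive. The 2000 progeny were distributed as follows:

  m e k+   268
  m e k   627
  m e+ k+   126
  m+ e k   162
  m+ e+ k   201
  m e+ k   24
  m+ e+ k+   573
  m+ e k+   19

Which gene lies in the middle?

e

The two most frequent reciprocal classes, m e k and m+ e+ k+, are the parental types, so the F1 was m e k / m+ e+ k+.
The two rarest classes, m e+ k and m+ e k+, are the double crossovers. Comparing them with the parentals, only the e allele has switched, so e is the middle locus and the order is k – e – m.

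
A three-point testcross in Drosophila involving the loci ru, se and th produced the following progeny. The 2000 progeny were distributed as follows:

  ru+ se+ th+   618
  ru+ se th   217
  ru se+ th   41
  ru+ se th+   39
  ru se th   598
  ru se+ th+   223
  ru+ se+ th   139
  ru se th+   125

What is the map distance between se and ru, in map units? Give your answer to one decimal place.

The two most frequent reciprocal classes, ru se th and ru+ se+ th+, are the parental types, so the F1 was ru se th / ru+ se+ th+.
The two rarest classes, ru se+ th and ru+ se th+, are the double crossovers. Comparing them with the parentals, only the se allele has switched, so se is the middle locus and the order is ru – se – th.
Crossovers in the ru–se interval produce the single-crossover classes ru+ se th and ru se+ th+ (217 + 223 = 440) plus the double crossovers (80).
RF(ru–se) = (440 + 80) / 2000 = 520/2000 = 0.2600 → 26.0 map units.

26.0 map units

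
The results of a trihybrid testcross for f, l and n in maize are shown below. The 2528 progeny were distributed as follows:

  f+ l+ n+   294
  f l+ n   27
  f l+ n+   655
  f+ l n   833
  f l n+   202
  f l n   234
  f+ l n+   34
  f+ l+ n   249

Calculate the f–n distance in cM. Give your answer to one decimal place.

The two most frequent reciprocal classes, f+ l n and f l+ n+, are the parental types, so the F1 was f+ l n / f l+ n+.
The two rarest classes, f+ l n+ and f l+ n, are the double crossovers. Comparing them with the parentals, only the n allele has switched, so n is the middle locus and the order is f – n – l.
Crossovers in the f–n interval produce the single-crossover classes f l n and f+ l+ n+ (234 + 294 = 528) plus the double crossovers (61).
RF(f–n) = (528 + 61) / 2528 = 589/2528 = 0.2330 → 23.3 cM.

23.3 cM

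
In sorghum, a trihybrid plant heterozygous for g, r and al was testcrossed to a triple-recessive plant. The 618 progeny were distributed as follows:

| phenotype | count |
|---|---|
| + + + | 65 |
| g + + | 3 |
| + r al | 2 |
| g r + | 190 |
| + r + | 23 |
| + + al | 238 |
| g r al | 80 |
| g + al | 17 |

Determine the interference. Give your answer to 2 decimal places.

The two most frequent reciprocal classes, g r + and + + al, are the parental types, so the F1 was g r + / + + al.
The two rarest classes, g + + and + r al, are the double crossovers. Comparing them with the parentals, only the r allele has switched, so r is the middle locus and the order is al – r – g.
al–r: (145 + 5)/618 = 0.2427; r–g: (40 + 5)/618 = 0.0728.
Expected DCO frequency = 0.2427 × 0.0728 ≈ 0.01767; observed = 5/618 ≈ 0.00809.
Coefficient of coincidence = 0.00809/0.01767 ≈ 0.46; interference = 1 − 0.46 = 0.54.

0.54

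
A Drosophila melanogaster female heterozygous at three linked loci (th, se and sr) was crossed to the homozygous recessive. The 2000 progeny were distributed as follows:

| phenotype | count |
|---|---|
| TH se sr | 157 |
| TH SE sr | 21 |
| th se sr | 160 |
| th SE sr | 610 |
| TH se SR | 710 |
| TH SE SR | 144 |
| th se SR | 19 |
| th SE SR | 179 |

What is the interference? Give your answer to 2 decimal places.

0.38

The two most frequent reciprocal classes, th SE sr and TH se SR, are the parental types, so the F1 was th SE sr / TH se SR.
The two rarest classes, TH SE sr and th se SR, are the double crossovers. Comparing them with the parentals, only the th allele has switched, so th is the middle locus and the order is sr – th – se.
sr–th: (336 + 40)/2000 = 0.1880; th–se: (304 + 40)/2000 = 0.1720.
Expected DCO frequency = 0.1880 × 0.1720 ≈ 0.03234; observed = 40/2000 ≈ 0.02000.
Coefficient of coincidence = 0.02000/0.03234 ≈ 0.62; interference = 1 − 0.62 = 0.38.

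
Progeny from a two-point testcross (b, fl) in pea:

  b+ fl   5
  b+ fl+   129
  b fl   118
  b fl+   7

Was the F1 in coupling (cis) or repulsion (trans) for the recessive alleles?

The two most frequent classes are b+ fl+ (129) and b fl (118); these are the parental (non-recombinant) types.
So the F1 carried b+ fl+ on one chromosome and b fl on the other — the recessive alleles are on the same chromosome (cis / coupling).

cis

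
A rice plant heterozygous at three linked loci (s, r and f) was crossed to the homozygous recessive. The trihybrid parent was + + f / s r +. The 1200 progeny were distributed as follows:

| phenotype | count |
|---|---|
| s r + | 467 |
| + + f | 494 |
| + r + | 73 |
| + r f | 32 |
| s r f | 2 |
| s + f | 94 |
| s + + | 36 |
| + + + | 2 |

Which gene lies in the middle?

f

The two rarest classes, + + + and s r f, are the double crossovers. Comparing them with the parentals, only the f allele has switched, so f is the middle locus and the order is r – f – s.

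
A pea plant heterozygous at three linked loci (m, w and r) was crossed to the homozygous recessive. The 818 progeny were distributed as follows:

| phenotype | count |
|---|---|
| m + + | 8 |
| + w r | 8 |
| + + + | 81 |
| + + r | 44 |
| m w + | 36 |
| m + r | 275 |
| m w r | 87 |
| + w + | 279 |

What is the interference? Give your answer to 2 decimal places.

The two most frequent reciprocal classes, m + r and + w +, are the parental types, so the F1 was m + r / + w +.
The two rarest classes, m + + and + w r, are the double crossovers. Comparing them with the parentals, only the r allele has switched, so r is the middle locus and the order is m – r – w.
m–r: (80 + 16)/818 = 0.1174; r–w: (168 + 16)/818 = 0.2249.
Expected DCO frequency = 0.1174 × 0.2249 ≈ 0.02640; observed = 16/818 ≈ 0.01956.
Coefficient of coincidence = 0.01956/0.02640 ≈ 0.74; interference = 1 − 0.74 = 0.26.

0.26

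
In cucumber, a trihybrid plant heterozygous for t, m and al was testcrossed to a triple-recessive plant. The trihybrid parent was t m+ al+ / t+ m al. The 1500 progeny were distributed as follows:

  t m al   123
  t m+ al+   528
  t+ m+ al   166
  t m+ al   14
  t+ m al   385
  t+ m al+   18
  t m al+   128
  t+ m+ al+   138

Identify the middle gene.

The two rarest classes, t m+ al and t+ m al+, are the double crossovers. Comparing them with the parentals, only the al allele has switched, so al is the middle locus and the order is m – al – t.

al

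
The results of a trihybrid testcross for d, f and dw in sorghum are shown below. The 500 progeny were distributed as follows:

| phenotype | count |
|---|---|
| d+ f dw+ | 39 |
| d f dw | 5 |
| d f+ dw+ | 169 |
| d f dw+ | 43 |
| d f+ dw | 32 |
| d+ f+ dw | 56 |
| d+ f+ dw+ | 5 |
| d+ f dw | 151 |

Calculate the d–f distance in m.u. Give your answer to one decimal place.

21.8 m.u.

The two most frequent reciprocal classes, d+ f dw and d f+ dw+, are the parental types, so the F1 was d+ f dw / d f+ dw+.
The two rarest classes, d f dw and d+ f+ dw+, are the double crossovers. Comparing them with the parentals, only the d allele has switched, so d is the middle locus and the order is f – d – dw.
Crossovers in the f–d interval produce the single-crossover classes d+ f+ dw and d f dw+ (56 + 43 = 99) plus the double crossovers (10).
RF(f–d) = (99 + 10) / 500 = 109/500 = 0.2180 → 21.8 m.u.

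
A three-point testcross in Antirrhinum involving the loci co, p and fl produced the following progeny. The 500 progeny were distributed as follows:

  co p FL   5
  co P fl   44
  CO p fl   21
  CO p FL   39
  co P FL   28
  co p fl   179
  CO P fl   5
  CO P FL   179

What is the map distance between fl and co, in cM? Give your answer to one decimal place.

The two most frequent reciprocal classes, co p fl and CO P FL, are the parental types, so the F1 was co p fl / CO P FL.
The two rarest classes, co p FL and CO P fl, are the double crossovers. Comparing them with the parentals, only the fl allele has switched, so fl is the middle locus and the order is co – fl – p.
Crossovers in the co–fl interval produce the single-crossover classes CO p fl and co P FL (21 + 28 = 49) plus the double crossovers (10).
RF(co–fl) = (49 + 10) / 500 = 59/500 = 0.1180 → 11.8 cM.

11.8 cM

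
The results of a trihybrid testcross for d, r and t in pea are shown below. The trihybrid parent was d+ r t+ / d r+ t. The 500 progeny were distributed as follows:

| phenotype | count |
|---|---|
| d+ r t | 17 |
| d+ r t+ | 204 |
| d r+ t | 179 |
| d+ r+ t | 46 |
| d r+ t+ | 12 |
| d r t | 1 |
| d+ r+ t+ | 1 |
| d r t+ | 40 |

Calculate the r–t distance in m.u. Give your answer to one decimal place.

6.2 m.u.

The two rarest classes, d+ r+ t+ and d r t, are the double crossovers. Comparing them with the parentals, only the r allele has switched, so r is the middle locus and the order is d – r – t.
Crossovers in the r–t interval produce the single-crossover classes d+ r t and d r+ t+ (17 + 12 = 29) plus the double crossovers (2).
RF(r–t) = (29 + 2) / 500 = 31/500 = 0.0620 → 6.2 m.u.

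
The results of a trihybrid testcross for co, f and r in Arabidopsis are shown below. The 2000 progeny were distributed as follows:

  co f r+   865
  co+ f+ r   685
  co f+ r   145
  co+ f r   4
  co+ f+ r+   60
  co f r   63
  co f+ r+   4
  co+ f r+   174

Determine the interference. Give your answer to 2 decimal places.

The two most frequent reciprocal classes, co+ f+ r and co f r+, are the parental types, so the F1 was co+ f+ r / co f r+.
The two rarest classes, co+ f r and co f+ r+, are the double crossovers. Comparing them with the parentals, only the f allele has switched, so f is the middle locus and the order is r – f – co.
r–f: (123 + 8)/2000 = 0.0655; f–co: (319 + 8)/2000 = 0.1635.
Expected DCO frequency = 0.0655 × 0.1635 ≈ 0.01071; observed = 8/2000 ≈ 0.00400.
Coefficient of coincidence = 0.00400/0.01071 ≈ 0.37; interference = 1 − 0.37 = 0.63.

0.63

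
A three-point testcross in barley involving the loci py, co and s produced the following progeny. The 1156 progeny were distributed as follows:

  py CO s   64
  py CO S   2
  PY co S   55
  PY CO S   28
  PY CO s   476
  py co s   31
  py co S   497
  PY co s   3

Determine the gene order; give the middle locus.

co

The two most frequent reciprocal classes, PY CO s and py co S, are the parental types, so the F1 was PY CO s / py co S.
The two rarest classes, PY co s and py CO S, are the double crossovers. Comparing them with the parentals, only the co allele has switched, so co is the middle locus and the order is py – co – s.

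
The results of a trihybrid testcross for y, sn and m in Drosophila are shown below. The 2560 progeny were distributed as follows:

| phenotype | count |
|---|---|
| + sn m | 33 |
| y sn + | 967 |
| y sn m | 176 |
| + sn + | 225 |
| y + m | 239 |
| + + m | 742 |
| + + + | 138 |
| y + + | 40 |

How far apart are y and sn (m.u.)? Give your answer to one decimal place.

The two most frequent reciprocal classes, y sn + and + + m, are the parental types, so the F1 was y sn + / + + m.
The two rarest classes, y + + and + sn m, are the double crossovers. Comparing them with the parentals, only the sn allele has switched, so sn is the middle locus and the order is m – sn – y.
Crossovers in the sn–y interval produce the single-crossover classes + sn + and y + m (225 + 239 = 464) plus the double crossovers (73).
RF(sn–y) = (464 + 73) / 2560 = 537/2560 = 0.2098 → 21.0 m.u.

21.0 m.u.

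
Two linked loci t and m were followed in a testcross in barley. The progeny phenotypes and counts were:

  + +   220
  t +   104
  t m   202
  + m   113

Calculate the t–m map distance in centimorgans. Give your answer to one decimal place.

34.0 centimorgans

The two most frequent classes, + + (220) and t m (202), are the parental types, so the F1 was + + / t m.
The recombinant classes are + m and t +: 113 + 104 = 217.
Recombination frequency = 217/639 = 0.3396 ≈ 34.0%, i.e. 34.0 centimorgans.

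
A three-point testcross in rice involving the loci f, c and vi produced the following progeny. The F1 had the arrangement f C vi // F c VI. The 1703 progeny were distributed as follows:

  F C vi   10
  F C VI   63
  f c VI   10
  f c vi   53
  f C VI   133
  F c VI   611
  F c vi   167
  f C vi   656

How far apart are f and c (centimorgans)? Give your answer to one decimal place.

8.0 centimorgans

The two rarest classes, F C vi and f c VI, are the double crossovers. Comparing them with the parentals, only the f allele has switched, so f is the middle locus and the order is vi – f – c.
Crossovers in the f–c interval produce the single-crossover classes f c vi and F C VI (53 + 63 = 116) plus the double crossovers (20).
RF(f–c) = (116 + 20) / 1703 = 136/1703 = 0.0799 → 8.0 centimorgans.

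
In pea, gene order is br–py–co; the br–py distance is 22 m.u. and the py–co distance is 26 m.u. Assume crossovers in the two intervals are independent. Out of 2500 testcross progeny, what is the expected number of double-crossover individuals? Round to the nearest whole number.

Map distances give recombination frequencies of 0.220 and 0.260 for the two intervals.
With no interference, expected double-crossover frequency = 0.220 × 0.260 = 0.05720.
Expected number = 0.05720 × 2500 = 143.00 ≈ 143.

143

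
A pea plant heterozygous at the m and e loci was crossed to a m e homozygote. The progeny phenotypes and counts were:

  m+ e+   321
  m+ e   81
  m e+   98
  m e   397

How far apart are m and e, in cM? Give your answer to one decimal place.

The two most frequent classes, m+ e+ (321) and m e (397), are the parental types, so the F1 was m+ e+ / m e.
The recombinant classes are m+ e and m e+: 81 + 98 = 179.
Recombination frequency = 179/897 = 0.1996 ≈ 20.0%, i.e. 20.0 cM.

20.0 cM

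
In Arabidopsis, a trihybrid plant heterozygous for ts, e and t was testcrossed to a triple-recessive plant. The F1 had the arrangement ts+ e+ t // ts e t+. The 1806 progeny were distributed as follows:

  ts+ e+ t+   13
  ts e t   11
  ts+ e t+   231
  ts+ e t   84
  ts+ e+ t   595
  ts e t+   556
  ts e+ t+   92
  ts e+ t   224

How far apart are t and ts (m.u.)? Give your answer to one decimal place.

26.5 m.u.

The two rarest classes, ts+ e+ t+ and ts e t, are the double crossovers. Comparing them with the parentals, only the t allele has switched, so t is the middle locus and the order is e – t – ts.
Crossovers in the t–ts interval produce the single-crossover classes ts e+ t and ts+ e t+ (224 + 231 = 455) plus the double crossovers (24).
RF(t–ts) = (455 + 24) / 1806 = 479/1806 = 0.2652 → 26.5 m.u.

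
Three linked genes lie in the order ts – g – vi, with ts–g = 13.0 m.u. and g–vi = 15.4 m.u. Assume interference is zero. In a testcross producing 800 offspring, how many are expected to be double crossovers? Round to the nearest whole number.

Map distances give recombination frequencies of 0.130 and 0.154 for the two intervals.
With no interference, expected double-crossover frequency = 0.130 × 0.154 = 0.02002.
Expected number = 0.02002 × 800 = 16.02 ≈ 16.

16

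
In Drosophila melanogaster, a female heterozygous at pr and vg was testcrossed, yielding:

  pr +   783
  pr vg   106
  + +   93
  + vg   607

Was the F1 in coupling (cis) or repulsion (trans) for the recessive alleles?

trans

The two most frequent classes are + vg (607) and pr + (783); these are the parental (non-recombinant) types.
So the F1 carried + vg on one chromosome and pr + on the other — the recessive alleles are on opposite chromosomes (trans / repulsion).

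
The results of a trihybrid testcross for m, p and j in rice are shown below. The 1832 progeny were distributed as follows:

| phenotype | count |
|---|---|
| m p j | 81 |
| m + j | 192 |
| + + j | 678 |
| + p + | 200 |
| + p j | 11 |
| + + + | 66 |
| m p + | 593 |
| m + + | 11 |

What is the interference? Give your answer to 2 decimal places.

The two most frequent reciprocal classes, + + j and m p +, are the parental types, so the F1 was + + j / m p +.
The two rarest classes, + p j and m + +, are the double crossovers. Comparing them with the parentals, only the p allele has switched, so p is the middle locus and the order is m – p – j.
m–p: (392 + 22)/1832 = 0.2260; p–j: (147 + 22)/1832 = 0.0922.
Expected DCO frequency = 0.2260 × 0.0922 ≈ 0.02084; observed = 22/1832 ≈ 0.01201.
Coefficient of coincidence = 0.01201/0.02084 ≈ 0.58; interference = 1 − 0.58 = 0.42.

0.42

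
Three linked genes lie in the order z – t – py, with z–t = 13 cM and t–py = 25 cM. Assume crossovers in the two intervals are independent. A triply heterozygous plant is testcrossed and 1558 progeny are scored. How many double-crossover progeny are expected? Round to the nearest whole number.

Map distances give recombination frequencies of 0.130 and 0.250 for the two intervals.
With no interference, expected double-crossover frequency = 0.130 × 0.250 = 0.03250.
Expected number = 0.03250 × 1558 = 50.64 ≈ 51.

51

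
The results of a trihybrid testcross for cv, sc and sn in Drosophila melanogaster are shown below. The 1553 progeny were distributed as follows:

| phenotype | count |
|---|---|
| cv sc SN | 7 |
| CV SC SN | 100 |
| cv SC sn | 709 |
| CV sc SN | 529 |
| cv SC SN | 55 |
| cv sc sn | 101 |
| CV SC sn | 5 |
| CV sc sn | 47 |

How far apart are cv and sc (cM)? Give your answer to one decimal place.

The two most frequent reciprocal classes, CV sc SN and cv SC sn, are the parental types, so the F1 was CV sc SN / cv SC sn.
The two rarest classes, cv sc SN and CV SC sn, are the double crossovers. Comparing them with the parentals, only the cv allele has switched, so cv is the middle locus and the order is sc – cv – sn.
Crossovers in the sc–cv interval produce the single-crossover classes CV SC SN and cv sc sn (100 + 101 = 201) plus the double crossovers (12).
RF(sc–cv) = (201 + 12) / 1553 = 213/1553 = 0.1372 → 13.7 cM.

13.7 cM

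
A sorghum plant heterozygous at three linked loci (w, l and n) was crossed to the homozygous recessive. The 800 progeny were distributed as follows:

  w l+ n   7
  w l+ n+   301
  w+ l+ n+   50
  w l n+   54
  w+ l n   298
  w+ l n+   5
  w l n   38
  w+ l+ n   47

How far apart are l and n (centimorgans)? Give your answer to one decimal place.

14.1 centimorgans

The two most frequent reciprocal classes, w l+ n+ and w+ l n, are the parental types, so the F1 was w l+ n+ / w+ l n.
The two rarest classes, w l+ n and w+ l n+, are the double crossovers. Comparing them with the parentals, only the n allele has switched, so n is the middle locus and the order is w – n – l.
Crossovers in the n–l interval produce the single-crossover classes w l n+ and w+ l+ n (54 + 47 = 101) plus the double crossovers (12).
RF(n–l) = (101 + 12) / 800 = 113/800 = 0.1412 → 14.1 centimorgans.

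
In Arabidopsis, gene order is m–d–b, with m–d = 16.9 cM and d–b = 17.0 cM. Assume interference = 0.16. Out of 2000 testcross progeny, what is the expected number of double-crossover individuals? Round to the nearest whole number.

48

Map distances give recombination frequencies of 0.169 and 0.170 for the two intervals.
With interference 0.16 (so coincidence = 0.84), expected double-crossover frequency = 0.169 × 0.170 × 0.84 = 0.02413.
Expected number = 0.02413 × 2000 = 48.27 ≈ 48.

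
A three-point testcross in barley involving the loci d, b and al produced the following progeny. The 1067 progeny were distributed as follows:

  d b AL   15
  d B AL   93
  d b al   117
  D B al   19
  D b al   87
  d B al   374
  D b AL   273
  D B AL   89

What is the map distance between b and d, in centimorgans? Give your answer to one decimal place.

The two most frequent reciprocal classes, D b AL and d B al, are the parental types, so the F1 was D b AL / d B al.
The two rarest classes, d b AL and D B al, are the double crossovers. Comparing them with the parentals, only the d allele has switched, so d is the middle locus and the order is al – d – b.
Crossovers in the d–b interval produce the single-crossover classes D B AL and d b al (89 + 117 = 206) plus the double crossovers (34).
RF(d–b) = (206 + 34) / 1067 = 240/1067 = 0.2249 → 22.5 centimorgans.

22.5 centimorgans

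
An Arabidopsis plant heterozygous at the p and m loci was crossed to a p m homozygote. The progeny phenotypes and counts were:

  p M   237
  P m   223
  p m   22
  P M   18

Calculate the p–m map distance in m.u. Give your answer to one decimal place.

The two most frequent classes, P m (223) and p M (237), are the parental types, so the F1 was P m / p M.
The recombinant classes are P M and p m: 18 + 22 = 40.
Recombination frequency = 40/500 = 0.0800 ≈ 8.0%, i.e. 8.0 m.u.

8.0 m.u.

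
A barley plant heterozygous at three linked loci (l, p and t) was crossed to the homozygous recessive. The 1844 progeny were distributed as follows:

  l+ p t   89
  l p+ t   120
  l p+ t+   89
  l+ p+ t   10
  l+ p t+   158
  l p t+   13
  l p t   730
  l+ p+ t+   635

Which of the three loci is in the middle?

t

The two most frequent reciprocal classes, l+ p+ t+ and l p t, are the parental types, so the F1 was l+ p+ t+ / l p t.
The two rarest classes, l+ p+ t and l p t+, are the double crossovers. Comparing them with the parentals, only the t allele has switched, so t is the middle locus and the order is p – t – l.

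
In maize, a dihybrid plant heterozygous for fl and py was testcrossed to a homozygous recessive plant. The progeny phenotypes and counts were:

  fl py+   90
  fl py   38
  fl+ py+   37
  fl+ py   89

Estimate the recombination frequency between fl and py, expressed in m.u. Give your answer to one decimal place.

29.5 m.u.

The two most frequent classes, fl+ py (89) and fl py+ (90), are the parental types, so the F1 was fl+ py / fl py+.
The recombinant classes are fl+ py+ and fl py: 37 + 38 = 75.
Recombination frequency = 75/254 = 0.2953 ≈ 29.5%, i.e. 29.5 m.u.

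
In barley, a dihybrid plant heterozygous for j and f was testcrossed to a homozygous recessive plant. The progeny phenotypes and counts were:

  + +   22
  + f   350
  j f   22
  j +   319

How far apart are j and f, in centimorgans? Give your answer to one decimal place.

The two most frequent classes, + f (350) and j + (319), are the parental types, so the F1 was + f / j +.
The recombinant classes are + + and j f: 22 + 22 = 44.
Recombination frequency = 44/713 = 0.0617 ≈ 6.2%, i.e. 6.2 centimorgans.

6.2 centimorgans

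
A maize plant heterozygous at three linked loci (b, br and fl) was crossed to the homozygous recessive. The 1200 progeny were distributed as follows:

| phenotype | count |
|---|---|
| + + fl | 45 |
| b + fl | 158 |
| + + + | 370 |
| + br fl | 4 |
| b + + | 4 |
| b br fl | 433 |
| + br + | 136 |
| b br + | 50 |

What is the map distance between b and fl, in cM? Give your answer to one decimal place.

The two most frequent reciprocal classes, b br fl and + + +, are the parental types, so the F1 was b br fl / + + +.
The two rarest classes, + br fl and b + +, are the double crossovers. Comparing them with the parentals, only the b allele has switched, so b is the middle locus and the order is br – b – fl.
Crossovers in the b–fl interval produce the single-crossover classes b br + and + + fl (50 + 45 = 95) plus the double crossovers (8).
RF(b–fl) = (95 + 8) / 1200 = 103/1200 = 0.0858 → 8.6 cM.

8.6 cM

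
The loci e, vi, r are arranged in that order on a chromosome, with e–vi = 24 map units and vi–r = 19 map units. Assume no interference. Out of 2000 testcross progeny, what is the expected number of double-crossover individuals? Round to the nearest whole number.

91

Map distances give recombination frequencies of 0.240 and 0.190 for the two intervals.
With no interference, expected double-crossover frequency = 0.240 × 0.190 = 0.04560.
Expected number = 0.04560 × 2000 = 91.20 ≈ 91.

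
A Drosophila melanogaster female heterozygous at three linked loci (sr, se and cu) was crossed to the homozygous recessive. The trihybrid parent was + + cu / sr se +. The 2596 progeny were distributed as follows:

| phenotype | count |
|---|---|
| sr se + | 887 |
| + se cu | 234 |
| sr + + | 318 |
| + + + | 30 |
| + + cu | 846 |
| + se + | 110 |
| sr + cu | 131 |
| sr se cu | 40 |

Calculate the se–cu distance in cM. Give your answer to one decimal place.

The two rarest classes, + + + and sr se cu, are the double crossovers. Comparing them with the parentals, only the cu allele has switched, so cu is the middle locus and the order is se – cu – sr.
Crossovers in the se–cu interval produce the single-crossover classes + se cu and sr + + (234 + 318 = 552) plus the double crossovers (70).
RF(se–cu) = (552 + 70) / 2596 = 622/2596 = 0.2396 → 24.0 cM.

24.0 cM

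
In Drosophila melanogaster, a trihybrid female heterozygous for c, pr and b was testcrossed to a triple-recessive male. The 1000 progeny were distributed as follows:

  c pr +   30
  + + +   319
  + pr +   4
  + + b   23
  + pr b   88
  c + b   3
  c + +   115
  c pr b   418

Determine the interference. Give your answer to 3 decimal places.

The two most frequent reciprocal classes, + + + and c pr b, are the parental types, so the F1 was + + + / c pr b.
The two rarest classes, + pr + and c + b, are the double crossovers. Comparing them with the parentals, only the pr allele has switched, so pr is the middle locus and the order is c – pr – b.
c–pr: (203 + 7)/1000 = 0.2100; pr–b: (53 + 7)/1000 = 0.0600.
Expected DCO frequency = 0.2100 × 0.0600 ≈ 0.01260; observed = 7/1000 ≈ 0.00700.
Coefficient of coincidence = 0.00700/0.01260 ≈ 0.556; interference = 1 − 0.556 = 0.444.

0.444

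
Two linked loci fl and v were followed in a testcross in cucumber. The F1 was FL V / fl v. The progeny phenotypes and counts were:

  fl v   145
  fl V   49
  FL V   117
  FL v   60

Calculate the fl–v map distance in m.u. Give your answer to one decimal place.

The recombinant classes are FL v and fl V: 60 + 49 = 109.
Recombination frequency = 109/371 = 0.2938 ≈ 29.4%, i.e. 29.4 m.u.

29.4 m.u.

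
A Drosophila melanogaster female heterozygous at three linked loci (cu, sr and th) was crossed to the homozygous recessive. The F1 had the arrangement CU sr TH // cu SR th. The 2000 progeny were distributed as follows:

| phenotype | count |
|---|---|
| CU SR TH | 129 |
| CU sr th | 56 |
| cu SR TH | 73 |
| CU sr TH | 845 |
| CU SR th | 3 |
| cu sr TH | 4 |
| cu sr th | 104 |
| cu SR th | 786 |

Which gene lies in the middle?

cu

The two rarest classes, cu sr TH and CU SR th, are the double crossovers. Comparing them with the parentals, only the cu allele has switched, so cu is the middle locus and the order is sr – cu – th.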